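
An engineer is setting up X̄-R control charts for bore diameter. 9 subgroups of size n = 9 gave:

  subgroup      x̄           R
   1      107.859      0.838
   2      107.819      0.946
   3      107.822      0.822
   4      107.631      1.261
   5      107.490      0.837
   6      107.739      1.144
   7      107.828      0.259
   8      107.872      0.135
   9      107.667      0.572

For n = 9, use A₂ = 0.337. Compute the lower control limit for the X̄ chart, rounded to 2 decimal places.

107.49

X̄̄ = (107.859 + 107.819 + 107.822 + 107.631 + 107.490 + 107.739 + 107.828 + 107.872 + 107.667) / 9 = 969.7270 / 9 = 107.7474
R̄ = (0.838 + 0.946 + 0.822 + 1.261 + 0.837 + 1.144 + 0.259 + 0.135 + 0.572) / 9 = 6.8140 / 9 = 0.7571
LCL = X̄̄ − A₂·R̄ = 107.7474 − 0.337 × 0.7571 = 107.4923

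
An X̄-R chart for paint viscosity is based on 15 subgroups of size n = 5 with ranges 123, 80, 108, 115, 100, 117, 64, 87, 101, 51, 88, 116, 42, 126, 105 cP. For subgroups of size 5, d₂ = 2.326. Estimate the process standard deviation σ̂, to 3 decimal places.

R̄ = (123 + 80 + 108 + 115 + 100 + 117 + 64 + 87 + 101 + 51 + 88 + 116 + 42 + 126 + 105) / 15 = 94.8667
σ̂ = R̄ / d₂ = 94.8667 / 2.326 = 40.7853

40.785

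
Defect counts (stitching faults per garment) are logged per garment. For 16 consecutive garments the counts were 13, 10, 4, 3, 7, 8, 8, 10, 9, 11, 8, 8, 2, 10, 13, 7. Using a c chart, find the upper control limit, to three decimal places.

16.772

c̄ = (13 + 10 + 4 + 3 + 7 + 8 + 8 + 10 + 9 + 11 + 8 + 8 + 2 + 10 + 13 + 7) / 16 = 131 / 16 = 8.1875
UCL = c̄ + 3√c̄ = 8.1875 + 3 × √8.1875 = 8.1875 + 3 × 2.8614 = 16.7716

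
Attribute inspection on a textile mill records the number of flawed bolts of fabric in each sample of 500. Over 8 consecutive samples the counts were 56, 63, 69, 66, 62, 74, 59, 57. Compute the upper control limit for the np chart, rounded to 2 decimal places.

85.55

p̄ = Σdᵢ / (k·n) = 506 / (8 × 500) = 0.12650
UCL = np̄ + 3·√(np̄(1−p̄)) = 63.2500 + 3 × √(63.2500×0.87350) = 63.2500 + 3 × 7.4330 = 85.5489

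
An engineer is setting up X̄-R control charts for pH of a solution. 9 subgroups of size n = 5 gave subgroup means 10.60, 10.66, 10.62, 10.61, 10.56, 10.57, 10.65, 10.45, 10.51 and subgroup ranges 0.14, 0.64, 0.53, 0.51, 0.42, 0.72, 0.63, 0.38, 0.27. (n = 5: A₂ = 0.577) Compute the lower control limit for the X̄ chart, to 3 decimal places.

X̄̄ = (10.60 + 10.66 + 10.62 + 10.61 + 10.56 + 10.57 + 10.65 + 10.45 + 10.51) / 9 = 95.2300 / 9 = 10.5811
R̄ = (0.14 + 0.64 + 0.53 + 0.51 + 0.42 + 0.72 + 0.63 + 0.38 + 0.27) / 9 = 4.2400 / 9 = 0.4711
LCL = X̄̄ − A₂·R̄ = 10.5811 − 0.577 × 0.4711 = 10.3093

10.309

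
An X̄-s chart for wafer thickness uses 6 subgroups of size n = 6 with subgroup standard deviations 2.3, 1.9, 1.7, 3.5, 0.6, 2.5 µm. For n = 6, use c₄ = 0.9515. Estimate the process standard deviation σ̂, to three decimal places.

s̄ = (2.3 + 1.9 + 1.7 + 3.5 + 0.6 + 2.5) / 6 = 2.0833
σ̂ = s̄ / c₄ = 2.0833 / 0.9515 = 2.1895

2.190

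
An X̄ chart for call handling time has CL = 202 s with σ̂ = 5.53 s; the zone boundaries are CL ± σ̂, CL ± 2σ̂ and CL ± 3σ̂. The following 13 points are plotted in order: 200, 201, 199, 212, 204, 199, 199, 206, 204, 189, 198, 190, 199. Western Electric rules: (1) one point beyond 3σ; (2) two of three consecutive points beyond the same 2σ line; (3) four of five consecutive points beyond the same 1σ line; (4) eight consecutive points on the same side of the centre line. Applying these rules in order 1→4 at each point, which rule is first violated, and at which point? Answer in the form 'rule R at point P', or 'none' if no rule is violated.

Zone of each point (C = within 1σ̂, B = 1σ̂–2σ̂, A = 2σ̂–3σ̂, * = beyond 3σ̂; sign = side of CL): 1:-C, 2:-C, 3:-C, 4:+B, 5:+C, 6:-C, 7:-C, 8:+C, 9:+C, 10:-A, 11:-C, 12:-A, 13:-C
Rule 2 (two of three consecutive points beyond the same 2σ limit) is satisfied at point 12.

rule 2 at point 12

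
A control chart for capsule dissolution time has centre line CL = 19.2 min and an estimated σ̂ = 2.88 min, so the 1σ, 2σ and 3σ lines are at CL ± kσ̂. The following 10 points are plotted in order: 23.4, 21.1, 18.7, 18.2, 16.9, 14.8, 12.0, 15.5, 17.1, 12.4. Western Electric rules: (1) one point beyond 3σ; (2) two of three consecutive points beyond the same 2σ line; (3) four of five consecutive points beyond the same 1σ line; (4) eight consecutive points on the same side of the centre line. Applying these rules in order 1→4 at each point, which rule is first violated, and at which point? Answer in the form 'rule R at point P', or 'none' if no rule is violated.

Zone of each point (C = within 1σ̂, B = 1σ̂–2σ̂, A = 2σ̂–3σ̂, * = beyond 3σ̂; sign = side of CL): 1:+B, 2:+C, 3:-C, 4:-C, 5:-C, 6:-B, 7:-A, 8:-B, 9:-C, 10:-A
Rule 3 (four of five consecutive points beyond the same 1σ limit) is satisfied at point 10.

rule 3 at point 10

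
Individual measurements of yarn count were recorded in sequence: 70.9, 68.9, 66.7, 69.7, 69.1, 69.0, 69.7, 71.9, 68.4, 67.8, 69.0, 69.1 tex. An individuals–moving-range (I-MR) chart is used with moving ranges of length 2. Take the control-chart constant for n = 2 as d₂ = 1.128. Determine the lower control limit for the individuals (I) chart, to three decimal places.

65.267

X̄ = (70.9 + 68.9 + 66.7 + 69.7 + 69.1 + 69.0 + 69.7 + 71.9 + 68.4 + 67.8 + 69.0 + 69.1) / 12 = 69.1833
Moving ranges: 2.0, 2.2, 3.0, 0.6, 0.1, 0.7, 2.2, 3.5, 0.6, 1.2, 0.1; M̄R̄ = 16.2000 / 11 = 1.4727
LCL = X̄ − 3·M̄R̄/d₂ = 69.1833 − 3 × 1.4727 / 1.128 = 65.2665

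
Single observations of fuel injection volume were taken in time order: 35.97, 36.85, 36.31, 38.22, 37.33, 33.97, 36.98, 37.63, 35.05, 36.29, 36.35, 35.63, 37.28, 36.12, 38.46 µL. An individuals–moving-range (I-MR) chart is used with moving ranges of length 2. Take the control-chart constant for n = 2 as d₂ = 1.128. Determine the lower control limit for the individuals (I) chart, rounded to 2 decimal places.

32.58

X̄ = (35.97 + 36.85 + 36.31 + 38.22 + 37.33 + 33.97 + 36.98 + 37.63 + 35.05 + 36.29 + 36.35 + 35.63 + 37.28 + 36.12 + 38.46) / 15 = 36.5627
Moving ranges: 0.88, 0.54, 1.91, 0.89, 3.36, 3.01, 0.65, 2.58, 1.24, 0.06, 0.72, 1.65, 1.16, 2.34; M̄R̄ = 20.9900 / 14 = 1.4993
LCL = X̄ − 3·M̄R̄/d₂ = 36.5627 − 3 × 1.4993 / 1.128 = 32.5752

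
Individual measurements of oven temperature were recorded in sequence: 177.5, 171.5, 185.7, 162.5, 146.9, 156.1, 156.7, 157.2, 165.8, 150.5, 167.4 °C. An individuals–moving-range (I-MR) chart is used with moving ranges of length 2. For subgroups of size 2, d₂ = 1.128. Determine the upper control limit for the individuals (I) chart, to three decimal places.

X̄ = (177.5 + 171.5 + 185.7 + 162.5 + 146.9 + 156.1 + 156.7 + 157.2 + 165.8 + 150.5 + 167.4) / 11 = 163.4364
Moving ranges: 6.0, 14.2, 23.2, 15.6, 9.2, 0.6, 0.5, 8.6, 15.3, 16.9; M̄R̄ = 110.1000 / 10 = 11.0100
UCL = X̄ + 3·M̄R̄/d₂ = 163.4364 + 3 × 11.0100 / 1.128 = 192.7183

192.718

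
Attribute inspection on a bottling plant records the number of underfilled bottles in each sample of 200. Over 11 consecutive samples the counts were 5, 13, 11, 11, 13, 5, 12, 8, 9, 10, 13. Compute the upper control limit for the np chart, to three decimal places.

19.247

p̄ = Σdᵢ / (k·n) = 110 / (11 × 200) = 0.05000
UCL = np̄ + 3·√(np̄(1−p̄)) = 10.0000 + 3 × √(10.0000×0.95000) = 10.0000 + 3 × 3.0822 = 19.2466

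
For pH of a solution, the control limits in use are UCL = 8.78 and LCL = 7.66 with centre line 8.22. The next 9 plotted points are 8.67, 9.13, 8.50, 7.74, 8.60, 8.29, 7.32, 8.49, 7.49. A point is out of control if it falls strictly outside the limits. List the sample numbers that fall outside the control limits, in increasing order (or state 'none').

2, 7, 9

Compare each point to [7.66, 8.78]: sample 2 = 9.13 > UCL; sample 7 = 7.32 < LCL; sample 9 = 7.49 < LCL.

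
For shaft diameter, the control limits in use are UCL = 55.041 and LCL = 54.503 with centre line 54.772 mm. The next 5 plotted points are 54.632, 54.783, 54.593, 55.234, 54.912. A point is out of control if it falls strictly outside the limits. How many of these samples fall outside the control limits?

Compare each point to [54.503, 55.041]: sample 4 = 55.234 > UCL.

1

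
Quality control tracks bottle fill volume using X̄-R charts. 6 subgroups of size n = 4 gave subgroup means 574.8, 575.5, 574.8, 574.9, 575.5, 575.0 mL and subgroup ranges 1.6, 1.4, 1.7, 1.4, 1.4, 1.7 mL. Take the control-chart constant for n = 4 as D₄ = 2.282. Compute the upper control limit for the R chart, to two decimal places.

3.50

R̄ = (1.6 + 1.4 + 1.7 + 1.4 + 1.4 + 1.7) / 6 = 9.2000 / 6 = 1.5333
UCL_R = D₄·R̄ = 2.282 × 1.5333 = 3.4991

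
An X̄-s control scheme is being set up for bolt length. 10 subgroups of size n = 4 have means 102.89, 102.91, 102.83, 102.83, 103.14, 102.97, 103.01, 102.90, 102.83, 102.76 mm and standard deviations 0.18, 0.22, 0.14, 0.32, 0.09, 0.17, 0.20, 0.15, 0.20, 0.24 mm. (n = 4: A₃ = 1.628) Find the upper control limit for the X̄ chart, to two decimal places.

103.22

X̄̄ = (102.89 + 102.91 + 102.83 + 102.83 + 103.14 + 102.97 + 103.01 + 102.90 + 102.83 + 102.76) / 10 = 102.9070
s̄ = (0.18 + 0.22 + 0.14 + 0.32 + 0.09 + 0.17 + 0.20 + 0.15 + 0.20 + 0.24) / 10 = 0.1910
UCL = X̄̄ + A₃·s̄ = 102.9070 + 1.628 × 0.1910 = 103.2179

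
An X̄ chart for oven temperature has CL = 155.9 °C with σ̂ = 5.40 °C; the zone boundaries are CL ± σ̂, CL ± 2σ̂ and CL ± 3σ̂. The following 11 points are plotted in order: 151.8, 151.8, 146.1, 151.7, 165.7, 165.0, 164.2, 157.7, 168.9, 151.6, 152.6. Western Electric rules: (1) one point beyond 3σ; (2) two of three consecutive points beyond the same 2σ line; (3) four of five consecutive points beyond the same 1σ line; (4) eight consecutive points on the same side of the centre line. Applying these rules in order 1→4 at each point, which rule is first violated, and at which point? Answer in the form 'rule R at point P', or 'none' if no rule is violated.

Zone of each point (C = within 1σ̂, B = 1σ̂–2σ̂, A = 2σ̂–3σ̂, * = beyond 3σ̂; sign = side of CL): 1:-C, 2:-C, 3:-B, 4:-C, 5:+B, 6:+B, 7:+B, 8:+C, 9:+A, 10:-C, 11:-C
Rule 3 (four of five consecutive points beyond the same 1σ limit) is satisfied at point 9.

rule 3 at point 9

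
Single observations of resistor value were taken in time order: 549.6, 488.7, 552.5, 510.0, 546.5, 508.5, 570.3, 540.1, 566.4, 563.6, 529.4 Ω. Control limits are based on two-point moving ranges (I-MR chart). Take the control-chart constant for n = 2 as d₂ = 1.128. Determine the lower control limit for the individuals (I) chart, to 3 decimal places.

433.106

X̄ = (549.6 + 488.7 + 552.5 + 510.0 + 546.5 + 508.5 + 570.3 + 540.1 + 566.4 + 563.6 + 529.4) / 11 = 538.6909
Moving ranges: 60.9, 63.8, 42.5, 36.5, 38.0, 61.8, 30.2, 26.3, 2.8, 34.2; M̄R̄ = 397.0000 / 10 = 39.7000
LCL = X̄ − 3·M̄R̄/d₂ = 538.6909 − 3 × 39.7000 / 1.128 = 433.1058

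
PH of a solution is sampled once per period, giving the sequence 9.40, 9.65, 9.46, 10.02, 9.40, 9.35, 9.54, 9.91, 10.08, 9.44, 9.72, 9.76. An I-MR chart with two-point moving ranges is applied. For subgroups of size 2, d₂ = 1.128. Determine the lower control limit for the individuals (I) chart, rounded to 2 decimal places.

8.83

X̄ = (9.40 + 9.65 + 9.46 + 10.02 + 9.40 + 9.35 + 9.54 + 9.91 + 10.08 + 9.44 + 9.72 + 9.76) / 12 = 9.6442
Moving ranges: 0.25, 0.19, 0.56, 0.62, 0.05, 0.19, 0.37, 0.17, 0.64, 0.28, 0.04; M̄R̄ = 3.3600 / 11 = 0.3055
LCL = X̄ − 3·M̄R̄/d₂ = 9.6442 − 3 × 0.3055 / 1.128 = 8.8318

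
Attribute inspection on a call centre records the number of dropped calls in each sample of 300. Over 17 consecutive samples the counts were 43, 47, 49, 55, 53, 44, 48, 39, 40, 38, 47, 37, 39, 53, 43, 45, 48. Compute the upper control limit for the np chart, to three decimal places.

p̄ = Σdᵢ / (k·n) = 768 / (17 × 300) = 0.15059
UCL = np̄ + 3·√(np̄(1−p̄)) = 45.1765 + 3 × √(45.1765×0.84941) = 45.1765 + 3 × 6.1946 = 63.7604

63.760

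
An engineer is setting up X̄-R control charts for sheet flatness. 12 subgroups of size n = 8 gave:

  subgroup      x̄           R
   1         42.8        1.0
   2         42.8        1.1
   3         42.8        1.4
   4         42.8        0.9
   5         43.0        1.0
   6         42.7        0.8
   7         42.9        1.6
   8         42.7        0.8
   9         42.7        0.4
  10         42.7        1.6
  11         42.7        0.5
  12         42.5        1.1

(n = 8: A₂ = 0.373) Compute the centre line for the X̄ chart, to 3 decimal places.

X̄̄ = (42.8 + 42.8 + 42.8 + 42.8 + 43.0 + 42.7 + 42.9 + 42.7 + 42.7 + 42.7 + 42.7 + 42.5) / 12 = 513.1000 / 12 = 42.7583
CL = X̄̄ = 42.7583

42.758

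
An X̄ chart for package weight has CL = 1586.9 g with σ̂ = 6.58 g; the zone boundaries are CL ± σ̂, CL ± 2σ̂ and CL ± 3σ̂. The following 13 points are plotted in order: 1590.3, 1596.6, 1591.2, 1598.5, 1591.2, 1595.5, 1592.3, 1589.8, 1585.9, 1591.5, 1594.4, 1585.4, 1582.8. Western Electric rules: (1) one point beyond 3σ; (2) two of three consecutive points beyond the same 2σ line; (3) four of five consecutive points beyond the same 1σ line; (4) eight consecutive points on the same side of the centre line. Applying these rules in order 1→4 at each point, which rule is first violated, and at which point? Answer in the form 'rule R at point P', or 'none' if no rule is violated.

rule 4 at point 8

Zone of each point (C = within 1σ̂, B = 1σ̂–2σ̂, A = 2σ̂–3σ̂, * = beyond 3σ̂; sign = side of CL): 1:+C, 2:+B, 3:+C, 4:+B, 5:+C, 6:+B, 7:+C, 8:+C, 9:-C, 10:+C, 11:+B, 12:-C, 13:-C
Rule 4 (eight consecutive points on the same side of the centre line) is satisfied at point 8.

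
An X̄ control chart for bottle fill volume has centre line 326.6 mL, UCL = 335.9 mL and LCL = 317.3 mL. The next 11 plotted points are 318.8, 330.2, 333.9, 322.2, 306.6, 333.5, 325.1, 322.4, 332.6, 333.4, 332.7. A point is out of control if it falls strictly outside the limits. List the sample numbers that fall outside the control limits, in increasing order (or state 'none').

5

Compare each point to [317.3, 335.9]: sample 5 = 306.6 < LCL.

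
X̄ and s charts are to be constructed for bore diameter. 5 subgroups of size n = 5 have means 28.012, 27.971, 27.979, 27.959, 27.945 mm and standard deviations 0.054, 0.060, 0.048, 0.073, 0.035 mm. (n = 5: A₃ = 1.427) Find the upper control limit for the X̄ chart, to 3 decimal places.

28.050

X̄̄ = (28.012 + 27.971 + 27.979 + 27.959 + 27.945) / 5 = 27.9732
s̄ = (0.054 + 0.060 + 0.048 + 0.073 + 0.035) / 5 = 0.0540
UCL = X̄̄ + A₃·s̄ = 27.9732 + 1.427 × 0.0540 = 28.0503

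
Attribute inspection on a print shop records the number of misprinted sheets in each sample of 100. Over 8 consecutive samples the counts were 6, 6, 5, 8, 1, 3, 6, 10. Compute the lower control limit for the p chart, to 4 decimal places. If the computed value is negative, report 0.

0.0000

p̄ = Σdᵢ / (k·n) = 45 / (8 × 100) = 0.05625
LCL = p̄ − 3·√(p̄(1−p̄)/n) = 0.05625 − 3 × 0.02304 = -0.01287 → 0 (negative, so LCL = 0)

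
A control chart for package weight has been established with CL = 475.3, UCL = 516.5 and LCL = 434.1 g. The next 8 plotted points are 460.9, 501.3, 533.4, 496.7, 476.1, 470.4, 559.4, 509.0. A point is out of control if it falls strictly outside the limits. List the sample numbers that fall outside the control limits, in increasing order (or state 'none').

3, 7

Compare each point to [434.1, 516.5]: sample 3 = 533.4 > UCL; sample 7 = 559.4 > UCL.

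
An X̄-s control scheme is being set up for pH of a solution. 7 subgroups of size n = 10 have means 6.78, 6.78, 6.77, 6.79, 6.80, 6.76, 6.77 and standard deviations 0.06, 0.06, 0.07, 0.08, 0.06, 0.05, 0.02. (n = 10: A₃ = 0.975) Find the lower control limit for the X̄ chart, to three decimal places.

X̄̄ = (6.78 + 6.78 + 6.77 + 6.79 + 6.80 + 6.76 + 6.77) / 7 = 6.7786
s̄ = (0.06 + 0.06 + 0.07 + 0.08 + 0.06 + 0.05 + 0.02) / 7 = 0.0571
LCL = X̄̄ − A₃·s̄ = 6.7786 − 0.975 × 0.0571 = 6.7229

6.723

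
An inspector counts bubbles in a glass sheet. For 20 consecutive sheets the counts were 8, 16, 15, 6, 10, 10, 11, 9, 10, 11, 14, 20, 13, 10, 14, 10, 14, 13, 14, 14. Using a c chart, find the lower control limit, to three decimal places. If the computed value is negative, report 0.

c̄ = (8 + 16 + 15 + 6 + 10 + 10 + 11 + 9 + 10 + 11 + 14 + 20 + 13 + 10 + 14 + 10 + 14 + 13 + 14 + 14) / 20 = 242 / 20 = 12.1000
LCL = c̄ − 3√c̄ = 12.1000 − 3 × 3.4785 = 1.6645

1.664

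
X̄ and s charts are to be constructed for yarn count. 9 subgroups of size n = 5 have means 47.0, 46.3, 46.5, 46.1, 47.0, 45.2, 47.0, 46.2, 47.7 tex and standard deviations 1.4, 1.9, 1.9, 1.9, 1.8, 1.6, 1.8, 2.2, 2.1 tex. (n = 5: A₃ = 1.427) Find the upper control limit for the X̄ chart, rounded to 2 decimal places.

X̄̄ = (47.0 + 46.3 + 46.5 + 46.1 + 47.0 + 45.2 + 47.0 + 46.2 + 47.7) / 9 = 46.5556
s̄ = (1.4 + 1.9 + 1.9 + 1.9 + 1.8 + 1.6 + 1.8 + 2.2 + 2.1) / 9 = 1.8444
UCL = X̄̄ + A₃·s̄ = 46.5556 + 1.427 × 1.8444 = 49.1876

49.19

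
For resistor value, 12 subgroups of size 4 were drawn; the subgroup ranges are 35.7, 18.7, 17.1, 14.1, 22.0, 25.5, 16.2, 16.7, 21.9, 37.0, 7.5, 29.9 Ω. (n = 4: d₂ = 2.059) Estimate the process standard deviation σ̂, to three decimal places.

10.616

R̄ = (35.7 + 18.7 + 17.1 + 14.1 + 22.0 + 25.5 + 16.2 + 16.7 + 21.9 + 37.0 + 7.5 + 29.9) / 12 = 21.8583
σ̂ = R̄ / d₂ = 21.8583 / 2.059 = 10.6160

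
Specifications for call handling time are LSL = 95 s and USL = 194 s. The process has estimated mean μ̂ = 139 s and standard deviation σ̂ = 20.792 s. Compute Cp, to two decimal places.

Cp = (USL − LSL) / (6σ̂) = (194 − 95) / (6 × 20.792) = 99.0000 / 124.7520 = 0.7936

0.79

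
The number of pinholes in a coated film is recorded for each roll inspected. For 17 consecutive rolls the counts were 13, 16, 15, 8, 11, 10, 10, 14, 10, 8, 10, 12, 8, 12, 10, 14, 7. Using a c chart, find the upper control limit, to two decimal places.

c̄ = (13 + 16 + 15 + 8 + 11 + 10 + 10 + 14 + 10 + 8 + 10 + 12 + 8 + 12 + 10 + 14 + 7) / 17 = 188 / 17 = 11.0588
UCL = c̄ + 3√c̄ = 11.0588 + 3 × √11.0588 = 11.0588 + 3 × 3.3255 = 21.0353

21.04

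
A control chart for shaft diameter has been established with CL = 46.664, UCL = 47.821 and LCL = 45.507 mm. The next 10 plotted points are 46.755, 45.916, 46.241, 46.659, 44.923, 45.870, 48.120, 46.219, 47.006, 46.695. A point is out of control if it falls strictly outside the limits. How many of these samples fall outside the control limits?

2

Compare each point to [45.507, 47.821]: sample 5 = 44.923 < LCL; sample 7 = 48.120 > UCL.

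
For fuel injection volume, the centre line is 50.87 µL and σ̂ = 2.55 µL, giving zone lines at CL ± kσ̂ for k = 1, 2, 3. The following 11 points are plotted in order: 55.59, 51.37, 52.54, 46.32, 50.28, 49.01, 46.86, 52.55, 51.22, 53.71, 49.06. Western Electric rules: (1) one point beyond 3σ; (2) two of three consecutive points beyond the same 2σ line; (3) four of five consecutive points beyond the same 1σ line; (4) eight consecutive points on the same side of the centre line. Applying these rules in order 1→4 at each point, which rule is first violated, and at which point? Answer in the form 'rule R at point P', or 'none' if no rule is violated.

Zone of each point (C = within 1σ̂, B = 1σ̂–2σ̂, A = 2σ̂–3σ̂, * = beyond 3σ̂; sign = side of CL): 1:+B, 2:+C, 3:+C, 4:-B, 5:-C, 6:-C, 7:-B, 8:+C, 9:+C, 10:+B, 11:-C
No rule fires across all 11 points.

none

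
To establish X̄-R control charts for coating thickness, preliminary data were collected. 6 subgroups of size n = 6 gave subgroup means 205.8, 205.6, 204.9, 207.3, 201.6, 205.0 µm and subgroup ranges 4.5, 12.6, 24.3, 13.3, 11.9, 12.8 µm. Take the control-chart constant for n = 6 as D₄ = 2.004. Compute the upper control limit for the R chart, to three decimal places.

R̄ = (4.5 + 12.6 + 24.3 + 13.3 + 11.9 + 12.8) / 6 = 79.4000 / 6 = 13.2333
UCL_R = D₄·R̄ = 2.004 × 13.2333 = 26.5196

26.520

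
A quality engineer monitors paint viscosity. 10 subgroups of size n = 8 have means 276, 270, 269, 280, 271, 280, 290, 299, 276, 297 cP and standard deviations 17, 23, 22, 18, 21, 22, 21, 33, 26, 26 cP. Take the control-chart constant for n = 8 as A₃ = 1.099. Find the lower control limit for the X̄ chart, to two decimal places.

X̄̄ = (276 + 270 + 269 + 280 + 271 + 280 + 290 + 299 + 276 + 297) / 10 = 280.8000
s̄ = (17 + 23 + 22 + 18 + 21 + 22 + 21 + 33 + 26 + 26) / 10 = 22.9000
LCL = X̄̄ − A₃·s̄ = 280.8000 − 1.099 × 22.9000 = 255.6329

255.63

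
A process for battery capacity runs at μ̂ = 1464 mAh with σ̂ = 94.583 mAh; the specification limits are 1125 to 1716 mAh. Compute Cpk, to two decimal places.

0.89

Cpu = (USL − μ̂) / (3σ̂) = (1716 − 1464) / (3 × 94.583) = 0.8881; Cpl = (μ̂ − LSL) / (3σ̂) = (1464 − 1125) / (3 × 94.583) = 1.1947; Cpk = min(Cpu, Cpl) = 0.8881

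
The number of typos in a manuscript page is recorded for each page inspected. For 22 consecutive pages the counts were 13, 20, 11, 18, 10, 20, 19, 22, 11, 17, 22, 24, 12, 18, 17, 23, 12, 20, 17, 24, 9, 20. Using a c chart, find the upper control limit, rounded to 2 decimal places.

29.68

c̄ = (13 + 20 + 11 + 18 + 10 + 20 + 19 + 22 + 11 + 17 + 22 + 24 + 12 + 18 + 17 + 23 + 12 + 20 + 17 + 24 + 9 + 20) / 22 = 379 / 22 = 17.2273
UCL = c̄ + 3√c̄ = 17.2273 + 3 × √17.2273 = 17.2273 + 3 × 4.1506 = 29.6790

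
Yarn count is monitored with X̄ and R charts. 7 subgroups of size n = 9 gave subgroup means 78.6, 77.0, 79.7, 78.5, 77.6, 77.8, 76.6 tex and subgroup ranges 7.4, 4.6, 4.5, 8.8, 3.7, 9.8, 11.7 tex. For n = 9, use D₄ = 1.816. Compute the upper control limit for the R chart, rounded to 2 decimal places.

13.10

R̄ = (7.4 + 4.6 + 4.5 + 8.8 + 3.7 + 9.8 + 11.7) / 7 = 50.5000 / 7 = 7.2143
UCL_R = D₄·R̄ = 1.816 × 7.2143 = 13.1011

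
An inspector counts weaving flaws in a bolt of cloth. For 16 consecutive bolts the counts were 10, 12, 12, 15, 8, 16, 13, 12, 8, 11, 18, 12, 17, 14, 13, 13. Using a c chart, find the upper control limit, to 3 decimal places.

23.462

c̄ = (10 + 12 + 12 + 15 + 8 + 16 + 13 + 12 + 8 + 11 + 18 + 12 + 17 + 14 + 13 + 13) / 16 = 204 / 16 = 12.7500
UCL = c̄ + 3√c̄ = 12.7500 + 3 × √12.7500 = 12.7500 + 3 × 3.5707 = 23.4621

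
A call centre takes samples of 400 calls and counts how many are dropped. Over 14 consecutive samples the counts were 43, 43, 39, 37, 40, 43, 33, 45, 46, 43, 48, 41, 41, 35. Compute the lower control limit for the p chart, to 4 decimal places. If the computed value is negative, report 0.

0.0574

p̄ = Σdᵢ / (k·n) = 577 / (14 × 400) = 0.10304
LCL = p̄ − 3·√(p̄(1−p̄)/n) = 0.10304 − 3 × 0.01520 = 0.05743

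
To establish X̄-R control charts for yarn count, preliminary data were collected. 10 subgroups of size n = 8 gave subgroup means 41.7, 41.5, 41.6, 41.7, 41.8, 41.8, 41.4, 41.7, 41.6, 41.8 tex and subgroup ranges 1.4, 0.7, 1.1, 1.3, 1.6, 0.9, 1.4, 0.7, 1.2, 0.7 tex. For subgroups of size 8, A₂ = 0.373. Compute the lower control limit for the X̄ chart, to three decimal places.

X̄̄ = (41.7 + 41.5 + 41.6 + 41.7 + 41.8 + 41.8 + 41.4 + 41.7 + 41.6 + 41.8) / 10 = 416.6000 / 10 = 41.6600
R̄ = (1.4 + 0.7 + 1.1 + 1.3 + 1.6 + 0.9 + 1.4 + 0.7 + 1.2 + 0.7) / 10 = 11.0000 / 10 = 1.1000
LCL = X̄̄ − A₂·R̄ = 41.6600 − 0.373 × 1.1000 = 41.2497

41.250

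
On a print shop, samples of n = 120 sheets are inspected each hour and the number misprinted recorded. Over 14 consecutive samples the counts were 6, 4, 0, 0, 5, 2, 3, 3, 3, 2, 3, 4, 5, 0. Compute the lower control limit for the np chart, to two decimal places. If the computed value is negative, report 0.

0.00

p̄ = Σdᵢ / (k·n) = 40 / (14 × 120) = 0.02381
LCL = np̄ − 3·√(np̄(1−p̄)) = 2.8571 − 3 × 1.6701 = -2.1531 → 0 (negative, so LCL = 0)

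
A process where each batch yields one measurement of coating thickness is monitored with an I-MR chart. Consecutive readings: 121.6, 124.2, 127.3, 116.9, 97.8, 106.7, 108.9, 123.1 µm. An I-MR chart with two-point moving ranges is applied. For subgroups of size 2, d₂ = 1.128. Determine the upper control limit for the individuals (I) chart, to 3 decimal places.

X̄ = (121.6 + 124.2 + 127.3 + 116.9 + 97.8 + 106.7 + 108.9 + 123.1) / 8 = 115.8125
Moving ranges: 2.6, 3.1, 10.4, 19.1, 8.9, 2.2, 14.2; M̄R̄ = 60.5000 / 7 = 8.6429
UCL = X̄ + 3·M̄R̄/d₂ = 115.8125 + 3 × 8.6429 / 1.128 = 138.7988

138.799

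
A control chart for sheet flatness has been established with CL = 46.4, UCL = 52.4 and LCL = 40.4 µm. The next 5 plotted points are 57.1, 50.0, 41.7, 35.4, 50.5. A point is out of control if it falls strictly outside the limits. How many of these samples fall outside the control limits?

Compare each point to [40.4, 52.4]: sample 1 = 57.1 > UCL; sample 4 = 35.4 < LCL.

2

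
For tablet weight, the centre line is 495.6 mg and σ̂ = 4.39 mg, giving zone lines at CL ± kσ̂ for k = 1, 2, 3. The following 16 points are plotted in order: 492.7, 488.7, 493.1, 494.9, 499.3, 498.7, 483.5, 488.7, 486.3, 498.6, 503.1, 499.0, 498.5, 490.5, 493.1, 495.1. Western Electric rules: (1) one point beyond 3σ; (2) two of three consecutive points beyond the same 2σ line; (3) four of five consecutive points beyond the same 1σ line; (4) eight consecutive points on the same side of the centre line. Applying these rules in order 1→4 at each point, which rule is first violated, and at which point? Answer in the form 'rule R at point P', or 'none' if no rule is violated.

Zone of each point (C = within 1σ̂, B = 1σ̂–2σ̂, A = 2σ̂–3σ̂, * = beyond 3σ̂; sign = side of CL): 1:-C, 2:-B, 3:-C, 4:-C, 5:+C, 6:+C, 7:-A, 8:-B, 9:-A, 10:+C, 11:+B, 12:+C, 13:+C, 14:-B, 15:-C, 16:-C
Rule 2 (two of three consecutive points beyond the same 2σ limit) is satisfied at point 9.

rule 2 at point 9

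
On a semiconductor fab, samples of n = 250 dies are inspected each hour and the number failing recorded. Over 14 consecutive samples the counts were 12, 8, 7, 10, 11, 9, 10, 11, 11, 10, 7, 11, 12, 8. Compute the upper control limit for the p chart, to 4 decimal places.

0.0759

p̄ = Σdᵢ / (k·n) = 137 / (14 × 250) = 0.03914
UCL = p̄ + 3·√(p̄(1−p̄)/n) = 0.03914 + 3 × √(0.03914×0.96086/250) = 0.03914 + 3 × 0.01227 = 0.07594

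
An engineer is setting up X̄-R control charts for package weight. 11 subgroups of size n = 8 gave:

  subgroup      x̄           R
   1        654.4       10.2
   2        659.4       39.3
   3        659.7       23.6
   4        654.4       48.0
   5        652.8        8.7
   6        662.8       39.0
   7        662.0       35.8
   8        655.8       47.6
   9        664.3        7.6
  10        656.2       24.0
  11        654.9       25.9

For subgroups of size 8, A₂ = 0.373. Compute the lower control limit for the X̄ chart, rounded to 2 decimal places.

647.38

X̄̄ = (654.4 + 659.4 + 659.7 + 654.4 + 652.8 + 662.8 + 662.0 + 655.8 + 664.3 + 656.2 + 654.9) / 11 = 7236.7000 / 11 = 657.8818
R̄ = (10.2 + 39.3 + 23.6 + 48.0 + 8.7 + 39.0 + 35.8 + 47.6 + 7.6 + 24.0 + 25.9) / 11 = 309.7000 / 11 = 28.1545
LCL = X̄̄ − A₂·R̄ = 657.8818 − 0.373 × 28.1545 = 647.3802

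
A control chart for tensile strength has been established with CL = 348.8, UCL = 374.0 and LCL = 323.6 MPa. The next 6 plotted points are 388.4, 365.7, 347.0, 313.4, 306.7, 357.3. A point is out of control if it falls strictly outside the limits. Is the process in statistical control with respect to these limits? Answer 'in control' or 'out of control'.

out of control

Compare each point to [323.6, 374.0]: sample 1 = 388.4 > UCL; sample 4 = 313.4 < LCL; sample 5 = 306.7 < LCL.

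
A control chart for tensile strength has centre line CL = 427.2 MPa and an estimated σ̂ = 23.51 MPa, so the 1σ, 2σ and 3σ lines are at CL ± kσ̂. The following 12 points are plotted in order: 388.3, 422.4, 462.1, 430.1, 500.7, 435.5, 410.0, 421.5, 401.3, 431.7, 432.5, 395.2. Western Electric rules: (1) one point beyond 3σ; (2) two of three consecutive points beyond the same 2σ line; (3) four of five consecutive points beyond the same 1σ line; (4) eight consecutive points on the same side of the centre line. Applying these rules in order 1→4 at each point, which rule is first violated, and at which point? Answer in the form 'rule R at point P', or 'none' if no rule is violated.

rule 1 at point 5

Zone of each point (C = within 1σ̂, B = 1σ̂–2σ̂, A = 2σ̂–3σ̂, * = beyond 3σ̂; sign = side of CL): 1:-B, 2:-C, 3:+B, 4:+C, 5:+*, 6:+C, 7:-C, 8:-C, 9:-B, 10:+C, 11:+C, 12:-B
Rule 1 (one point beyond the 3σ limits) is satisfied at point 5.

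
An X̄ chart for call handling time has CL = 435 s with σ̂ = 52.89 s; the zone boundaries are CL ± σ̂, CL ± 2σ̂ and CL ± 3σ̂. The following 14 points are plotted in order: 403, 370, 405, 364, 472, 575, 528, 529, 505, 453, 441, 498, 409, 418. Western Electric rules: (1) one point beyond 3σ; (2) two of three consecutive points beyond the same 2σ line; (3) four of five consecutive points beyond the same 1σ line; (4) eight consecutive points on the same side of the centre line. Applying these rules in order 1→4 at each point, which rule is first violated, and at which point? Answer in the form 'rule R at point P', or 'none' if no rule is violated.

Zone of each point (C = within 1σ̂, B = 1σ̂–2σ̂, A = 2σ̂–3σ̂, * = beyond 3σ̂; sign = side of CL): 1:-C, 2:-B, 3:-C, 4:-B, 5:+C, 6:+A, 7:+B, 8:+B, 9:+B, 10:+C, 11:+C, 12:+B, 13:-C, 14:-C
Rule 3 (four of five consecutive points beyond the same 1σ limit) is satisfied at point 9.

rule 3 at point 9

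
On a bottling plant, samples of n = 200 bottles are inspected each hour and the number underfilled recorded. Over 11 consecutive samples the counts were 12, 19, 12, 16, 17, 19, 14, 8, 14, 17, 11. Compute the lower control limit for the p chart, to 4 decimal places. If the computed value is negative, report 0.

p̄ = Σdᵢ / (k·n) = 159 / (11 × 200) = 0.07227
LCL = p̄ − 3·√(p̄(1−p̄)/n) = 0.07227 − 3 × 0.01831 = 0.01734

0.0173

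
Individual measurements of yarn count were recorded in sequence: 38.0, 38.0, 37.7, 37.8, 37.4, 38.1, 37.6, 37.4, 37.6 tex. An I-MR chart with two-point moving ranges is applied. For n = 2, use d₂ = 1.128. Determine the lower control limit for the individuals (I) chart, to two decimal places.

X̄ = (38.0 + 38.0 + 37.7 + 37.8 + 37.4 + 38.1 + 37.6 + 37.4 + 37.6) / 9 = 37.7333
Moving ranges: 0.0, 0.3, 0.1, 0.4, 0.7, 0.5, 0.2, 0.2; M̄R̄ = 2.4000 / 8 = 0.3000
LCL = X̄ − 3·M̄R̄/d₂ = 37.7333 − 3 × 0.3000 / 1.128 = 36.9355

36.94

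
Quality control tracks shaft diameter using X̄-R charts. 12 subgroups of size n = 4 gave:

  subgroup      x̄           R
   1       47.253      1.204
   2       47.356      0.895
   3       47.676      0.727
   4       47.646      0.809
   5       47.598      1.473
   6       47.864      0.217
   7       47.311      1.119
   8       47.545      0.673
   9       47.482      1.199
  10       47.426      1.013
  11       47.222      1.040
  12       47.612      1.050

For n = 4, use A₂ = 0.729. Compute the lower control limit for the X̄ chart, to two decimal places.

X̄̄ = (47.253 + 47.356 + 47.676 + 47.646 + 47.598 + 47.864 + 47.311 + 47.545 + 47.482 + 47.426 + 47.222 + 47.612) / 12 = 569.9910 / 12 = 47.4992
R̄ = (1.204 + 0.895 + 0.727 + 0.809 + 1.473 + 0.217 + 1.119 + 0.673 + 1.199 + 1.013 + 1.040 + 1.050) / 12 = 11.4190 / 12 = 0.9516
LCL = X̄̄ − A₂·R̄ = 47.4992 − 0.729 × 0.9516 = 46.8055

46.81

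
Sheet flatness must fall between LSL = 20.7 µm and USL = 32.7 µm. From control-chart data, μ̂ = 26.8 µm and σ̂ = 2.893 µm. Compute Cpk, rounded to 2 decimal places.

Cpu = (USL − μ̂) / (3σ̂) = (32.7 − 26.8) / (3 × 2.893) = 0.6798; Cpl = (μ̂ − LSL) / (3σ̂) = (26.8 − 20.7) / (3 × 2.893) = 0.7028; Cpk = min(Cpu, Cpl) = 0.6798

0.68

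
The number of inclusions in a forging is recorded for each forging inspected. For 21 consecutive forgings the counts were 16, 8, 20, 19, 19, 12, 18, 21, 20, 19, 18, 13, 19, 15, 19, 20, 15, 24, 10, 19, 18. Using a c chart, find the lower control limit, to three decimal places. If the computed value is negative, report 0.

c̄ = (16 + 8 + 20 + 19 + 19 + 12 + 18 + 21 + 20 + 19 + 18 + 13 + 19 + 15 + 19 + 20 + 15 + 24 + 10 + 19 + 18) / 21 = 362 / 21 = 17.2381
LCL = c̄ − 3√c̄ = 17.2381 − 3 × 4.1519 = 4.7825

4.782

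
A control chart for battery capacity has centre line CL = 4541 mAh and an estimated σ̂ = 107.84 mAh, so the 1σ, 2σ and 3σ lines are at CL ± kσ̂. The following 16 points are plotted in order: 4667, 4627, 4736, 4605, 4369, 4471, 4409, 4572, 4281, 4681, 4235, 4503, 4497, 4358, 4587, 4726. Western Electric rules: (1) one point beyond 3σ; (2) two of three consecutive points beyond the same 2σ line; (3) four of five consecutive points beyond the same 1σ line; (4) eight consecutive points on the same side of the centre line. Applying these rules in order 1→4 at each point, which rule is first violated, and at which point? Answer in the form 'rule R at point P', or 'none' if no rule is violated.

rule 2 at point 11

Zone of each point (C = within 1σ̂, B = 1σ̂–2σ̂, A = 2σ̂–3σ̂, * = beyond 3σ̂; sign = side of CL): 1:+B, 2:+C, 3:+B, 4:+C, 5:-B, 6:-C, 7:-B, 8:+C, 9:-A, 10:+B, 11:-A, 12:-C, 13:-C, 14:-B, 15:+C, 16:+B
Rule 2 (two of three consecutive points beyond the same 2σ limit) is satisfied at point 11.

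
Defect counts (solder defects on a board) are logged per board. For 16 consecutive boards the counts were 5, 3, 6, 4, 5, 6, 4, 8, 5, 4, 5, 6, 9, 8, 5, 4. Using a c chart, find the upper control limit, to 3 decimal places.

12.433

c̄ = (5 + 3 + 6 + 4 + 5 + 6 + 4 + 8 + 5 + 4 + 5 + 6 + 9 + 8 + 5 + 4) / 16 = 87 / 16 = 5.4375
UCL = c̄ + 3√c̄ = 5.4375 + 3 × √5.4375 = 5.4375 + 3 × 2.3318 = 12.4330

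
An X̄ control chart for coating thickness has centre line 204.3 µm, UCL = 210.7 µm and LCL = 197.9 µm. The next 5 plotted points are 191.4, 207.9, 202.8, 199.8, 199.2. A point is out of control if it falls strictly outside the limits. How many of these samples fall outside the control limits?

Compare each point to [197.9, 210.7]: sample 1 = 191.4 < LCL.

1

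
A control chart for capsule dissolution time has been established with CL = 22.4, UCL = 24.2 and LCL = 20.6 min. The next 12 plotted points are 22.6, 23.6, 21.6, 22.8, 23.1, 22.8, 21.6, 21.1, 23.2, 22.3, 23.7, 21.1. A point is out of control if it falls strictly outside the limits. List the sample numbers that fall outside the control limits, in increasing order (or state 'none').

none

All 12 points lie within [20.6, 24.2].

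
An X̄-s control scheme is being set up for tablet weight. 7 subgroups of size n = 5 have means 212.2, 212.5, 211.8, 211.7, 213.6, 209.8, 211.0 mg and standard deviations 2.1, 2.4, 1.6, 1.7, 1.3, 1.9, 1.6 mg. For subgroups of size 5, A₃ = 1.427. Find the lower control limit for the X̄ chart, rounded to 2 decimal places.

209.23

X̄̄ = (212.2 + 212.5 + 211.8 + 211.7 + 213.6 + 209.8 + 211.0) / 7 = 211.8000
s̄ = (2.1 + 2.4 + 1.6 + 1.7 + 1.3 + 1.9 + 1.6) / 7 = 1.8000
LCL = X̄̄ − A₃·s̄ = 211.8000 − 1.427 × 1.8000 = 209.2314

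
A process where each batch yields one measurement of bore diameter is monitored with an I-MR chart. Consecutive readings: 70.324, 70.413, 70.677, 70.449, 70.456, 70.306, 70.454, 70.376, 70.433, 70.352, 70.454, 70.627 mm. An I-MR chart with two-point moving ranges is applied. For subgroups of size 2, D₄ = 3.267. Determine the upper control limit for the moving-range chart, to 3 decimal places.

0.409

Moving ranges: 0.089, 0.264, 0.228, 0.007, 0.150, 0.148, 0.078, 0.057, 0.081, 0.102, 0.173; M̄R̄ = 1.3770 / 11 = 0.1252
UCL_MR = D₄·M̄R̄ = 3.267 × 0.1252 = 0.4090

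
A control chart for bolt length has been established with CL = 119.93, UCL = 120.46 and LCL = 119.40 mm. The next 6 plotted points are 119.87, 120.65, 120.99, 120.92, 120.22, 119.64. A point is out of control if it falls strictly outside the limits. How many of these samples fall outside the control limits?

3

Compare each point to [119.40, 120.46]: sample 2 = 120.65 > UCL; sample 3 = 120.99 > UCL; sample 4 = 120.92 > UCL.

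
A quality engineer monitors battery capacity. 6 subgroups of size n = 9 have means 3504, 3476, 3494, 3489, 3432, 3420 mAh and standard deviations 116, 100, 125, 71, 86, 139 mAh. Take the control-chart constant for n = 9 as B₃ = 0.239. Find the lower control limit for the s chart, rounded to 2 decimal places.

25.37

s̄ = (116 + 100 + 125 + 71 + 86 + 139) / 6 = 106.1667
LCL_s = B₃·s̄ = 0.239 × 106.1667 = 25.3738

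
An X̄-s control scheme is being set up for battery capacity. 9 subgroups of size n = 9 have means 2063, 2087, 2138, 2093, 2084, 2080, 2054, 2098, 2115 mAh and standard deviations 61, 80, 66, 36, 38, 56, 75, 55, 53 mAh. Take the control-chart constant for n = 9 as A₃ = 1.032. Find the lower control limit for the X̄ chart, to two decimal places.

2030.60

X̄̄ = (2063 + 2087 + 2138 + 2093 + 2084 + 2080 + 2054 + 2098 + 2115) / 9 = 2090.2222
s̄ = (61 + 80 + 66 + 36 + 38 + 56 + 75 + 55 + 53) / 9 = 57.7778
LCL = X̄̄ − A₃·s̄ = 2090.2222 − 1.032 × 57.7778 = 2030.5956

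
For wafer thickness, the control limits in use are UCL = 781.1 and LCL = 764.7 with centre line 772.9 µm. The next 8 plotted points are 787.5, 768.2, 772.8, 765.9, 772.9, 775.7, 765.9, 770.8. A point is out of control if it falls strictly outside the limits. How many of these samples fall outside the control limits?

1

Compare each point to [764.7, 781.1]: sample 1 = 787.5 > UCL.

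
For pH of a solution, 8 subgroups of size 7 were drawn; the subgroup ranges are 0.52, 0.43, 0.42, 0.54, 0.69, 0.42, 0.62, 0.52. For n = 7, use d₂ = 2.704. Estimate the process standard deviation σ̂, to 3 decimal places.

0.192

R̄ = (0.52 + 0.43 + 0.42 + 0.54 + 0.69 + 0.42 + 0.62 + 0.52) / 8 = 0.5200
σ̂ = R̄ / d₂ = 0.5200 / 2.704 = 0.1923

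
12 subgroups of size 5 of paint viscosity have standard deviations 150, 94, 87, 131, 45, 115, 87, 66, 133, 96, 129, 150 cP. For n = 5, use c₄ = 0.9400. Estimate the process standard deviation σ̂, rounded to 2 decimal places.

113.74

s̄ = (150 + 94 + 87 + 131 + 45 + 115 + 87 + 66 + 133 + 96 + 129 + 150) / 12 = 106.9167
σ̂ = s̄ / c₄ = 106.9167 / 0.9400 = 113.7411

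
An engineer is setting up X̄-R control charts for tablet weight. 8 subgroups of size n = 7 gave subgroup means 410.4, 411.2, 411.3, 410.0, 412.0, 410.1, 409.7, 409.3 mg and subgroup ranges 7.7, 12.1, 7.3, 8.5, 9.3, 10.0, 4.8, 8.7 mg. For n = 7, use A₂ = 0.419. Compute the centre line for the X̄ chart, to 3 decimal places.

410.500

X̄̄ = (410.4 + 411.2 + 411.3 + 410.0 + 412.0 + 410.1 + 409.7 + 409.3) / 8 = 3284.0000 / 8 = 410.5000
CL = X̄̄ = 410.5000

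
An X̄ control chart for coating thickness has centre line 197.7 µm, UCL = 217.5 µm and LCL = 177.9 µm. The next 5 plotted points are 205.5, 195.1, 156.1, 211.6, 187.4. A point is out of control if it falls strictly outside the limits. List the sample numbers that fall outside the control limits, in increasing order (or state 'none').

Compare each point to [177.9, 217.5]: sample 3 = 156.1 < LCL.

3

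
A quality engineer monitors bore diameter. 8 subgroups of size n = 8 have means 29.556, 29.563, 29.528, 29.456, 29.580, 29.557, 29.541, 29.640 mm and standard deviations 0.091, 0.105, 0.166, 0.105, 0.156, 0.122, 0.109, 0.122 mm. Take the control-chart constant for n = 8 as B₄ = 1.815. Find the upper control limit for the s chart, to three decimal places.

0.221

s̄ = (0.091 + 0.105 + 0.166 + 0.105 + 0.156 + 0.122 + 0.109 + 0.122) / 8 = 0.1220
UCL_s = B₄·s̄ = 1.815 × 0.1220 = 0.2214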